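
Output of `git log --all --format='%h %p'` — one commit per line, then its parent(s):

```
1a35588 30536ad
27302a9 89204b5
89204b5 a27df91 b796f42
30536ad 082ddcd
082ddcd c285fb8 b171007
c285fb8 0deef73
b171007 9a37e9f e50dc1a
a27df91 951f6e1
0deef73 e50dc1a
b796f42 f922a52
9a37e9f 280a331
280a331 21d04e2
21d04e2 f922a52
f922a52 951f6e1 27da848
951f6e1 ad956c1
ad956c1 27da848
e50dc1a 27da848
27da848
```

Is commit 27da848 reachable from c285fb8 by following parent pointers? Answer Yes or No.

Ancestors of c285fb8 (commits reachable by following parents): {0deef73, 27da848, c285fb8, e50dc1a}.
27da848 is in that set, so it is an ancestor of c285fb8.

Yes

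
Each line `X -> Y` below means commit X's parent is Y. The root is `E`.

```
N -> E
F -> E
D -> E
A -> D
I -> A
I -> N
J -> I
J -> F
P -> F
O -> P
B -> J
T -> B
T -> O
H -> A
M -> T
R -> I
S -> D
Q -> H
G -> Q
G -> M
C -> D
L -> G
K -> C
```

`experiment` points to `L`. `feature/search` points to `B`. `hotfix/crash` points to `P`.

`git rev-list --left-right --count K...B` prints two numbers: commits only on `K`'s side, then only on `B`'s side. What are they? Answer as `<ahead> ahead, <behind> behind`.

Reachable from K: {C, D, E, K}.
Reachable from B: {A, B, D, E, F, I, J, N}.
Only in K's history (ahead): {C, K} — 2.
Only in B's history (behind): {A, B, F, I, J, N} — 6.

2 ahead, 6 behind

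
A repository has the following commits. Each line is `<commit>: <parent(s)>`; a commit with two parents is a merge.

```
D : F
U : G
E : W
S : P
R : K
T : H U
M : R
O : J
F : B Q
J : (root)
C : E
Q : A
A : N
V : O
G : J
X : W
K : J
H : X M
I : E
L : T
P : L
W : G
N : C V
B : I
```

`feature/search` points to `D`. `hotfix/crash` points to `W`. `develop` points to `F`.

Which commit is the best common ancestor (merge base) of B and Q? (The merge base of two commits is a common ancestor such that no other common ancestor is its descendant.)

E

Ancestors of B: {B, E, G, I, J, W}.
Ancestors of Q: {A, C, E, G, J, N, O, Q, V, W}.
Common ancestors: {E, G, J, W}.
Among these, E is not an ancestor of any other common ancestor — it is the merge base.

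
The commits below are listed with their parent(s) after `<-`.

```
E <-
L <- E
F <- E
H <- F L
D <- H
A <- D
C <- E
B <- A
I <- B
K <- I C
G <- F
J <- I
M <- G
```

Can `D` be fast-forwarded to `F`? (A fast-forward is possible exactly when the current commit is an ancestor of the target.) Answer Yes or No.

A fast-forward from D to F is possible iff D is an ancestor of F.
Ancestors of F: {E, F}.
D is not among them, so fast-forward is not possible.

No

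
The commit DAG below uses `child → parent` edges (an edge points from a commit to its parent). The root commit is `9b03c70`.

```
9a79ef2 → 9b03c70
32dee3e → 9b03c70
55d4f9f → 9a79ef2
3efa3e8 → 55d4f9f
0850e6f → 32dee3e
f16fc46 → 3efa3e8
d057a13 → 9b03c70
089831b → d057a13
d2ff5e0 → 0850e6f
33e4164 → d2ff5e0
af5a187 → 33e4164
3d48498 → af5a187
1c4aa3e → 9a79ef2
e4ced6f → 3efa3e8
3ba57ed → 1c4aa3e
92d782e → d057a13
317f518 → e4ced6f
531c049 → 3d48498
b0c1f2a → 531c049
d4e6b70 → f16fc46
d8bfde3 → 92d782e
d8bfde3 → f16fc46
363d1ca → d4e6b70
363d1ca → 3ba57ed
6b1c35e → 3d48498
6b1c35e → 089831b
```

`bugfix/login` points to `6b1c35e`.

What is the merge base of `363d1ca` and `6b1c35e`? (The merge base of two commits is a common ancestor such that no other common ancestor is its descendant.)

9b03c70

Ancestors of 363d1ca: {1c4aa3e, 363d1ca, 3ba57ed, 3efa3e8, 55d4f9f, 9a79ef2, 9b03c70, d4e6b70, f16fc46}.
Ancestors of 6b1c35e: {0850e6f, 089831b, 32dee3e, 33e4164, 3d48498, 6b1c35e, 9b03c70, af5a187, d057a13, d2ff5e0}.
Common ancestors: {9b03c70}.
The only common ancestor is 9b03c70, so it is the merge base.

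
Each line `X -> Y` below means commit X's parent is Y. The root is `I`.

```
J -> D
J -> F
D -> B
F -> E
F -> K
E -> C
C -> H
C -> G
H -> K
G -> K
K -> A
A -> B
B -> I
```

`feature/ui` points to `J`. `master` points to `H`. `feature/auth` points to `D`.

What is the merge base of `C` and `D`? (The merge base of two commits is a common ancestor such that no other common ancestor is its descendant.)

Ancestors of C: {A, B, C, G, H, I, K}.
Ancestors of D: {B, D, I}.
Common ancestors: {B, I}.
Among these, B is not an ancestor of any other common ancestor — it is the merge base.

B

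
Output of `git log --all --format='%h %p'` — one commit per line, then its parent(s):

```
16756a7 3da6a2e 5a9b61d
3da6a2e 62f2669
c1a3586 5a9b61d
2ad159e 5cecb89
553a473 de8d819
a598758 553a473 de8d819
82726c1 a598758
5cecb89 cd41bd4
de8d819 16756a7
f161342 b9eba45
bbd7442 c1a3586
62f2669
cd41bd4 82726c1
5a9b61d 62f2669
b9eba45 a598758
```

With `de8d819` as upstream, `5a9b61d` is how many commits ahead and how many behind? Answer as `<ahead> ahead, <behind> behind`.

0 ahead, 3 behind

Reachable from 5a9b61d: {5a9b61d, 62f2669}.
Reachable from de8d819: {16756a7, 3da6a2e, 5a9b61d, 62f2669, de8d819}.
Only in 5a9b61d's history (ahead): {} — 0.
Only in de8d819's history (behind): {16756a7, 3da6a2e, de8d819} — 3.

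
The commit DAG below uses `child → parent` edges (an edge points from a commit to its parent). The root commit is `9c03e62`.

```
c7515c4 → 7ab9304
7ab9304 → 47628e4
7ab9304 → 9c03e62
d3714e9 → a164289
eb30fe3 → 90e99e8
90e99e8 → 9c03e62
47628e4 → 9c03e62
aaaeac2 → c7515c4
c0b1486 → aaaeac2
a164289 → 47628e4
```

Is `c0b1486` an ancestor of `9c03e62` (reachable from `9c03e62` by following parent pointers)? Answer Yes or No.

No

Ancestors of 9c03e62: {9c03e62}.
c0b1486 is not in that set, so it is not an ancestor of 9c03e62.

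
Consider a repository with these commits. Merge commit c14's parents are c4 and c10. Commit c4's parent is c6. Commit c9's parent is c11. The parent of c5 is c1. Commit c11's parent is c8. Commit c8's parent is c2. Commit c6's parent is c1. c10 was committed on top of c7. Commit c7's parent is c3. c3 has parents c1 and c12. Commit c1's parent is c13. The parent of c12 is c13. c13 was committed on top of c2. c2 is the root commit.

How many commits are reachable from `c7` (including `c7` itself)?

Walking parent pointers from c7: reachable set = {c1, c12, c13, c2, c3, c7}.
That is 6 commits.

6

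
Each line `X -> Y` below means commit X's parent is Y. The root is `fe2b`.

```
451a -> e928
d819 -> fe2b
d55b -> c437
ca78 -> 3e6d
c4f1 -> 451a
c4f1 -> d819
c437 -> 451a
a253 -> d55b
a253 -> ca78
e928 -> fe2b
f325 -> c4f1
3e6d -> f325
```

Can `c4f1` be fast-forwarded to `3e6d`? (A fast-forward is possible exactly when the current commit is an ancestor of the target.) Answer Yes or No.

A fast-forward from c4f1 to 3e6d is possible iff c4f1 is an ancestor of 3e6d.
Ancestors of 3e6d: {3e6d, 451a, c4f1, d819, e928, f325, fe2b}.
c4f1 is among them, so fast-forward is possible.

Yes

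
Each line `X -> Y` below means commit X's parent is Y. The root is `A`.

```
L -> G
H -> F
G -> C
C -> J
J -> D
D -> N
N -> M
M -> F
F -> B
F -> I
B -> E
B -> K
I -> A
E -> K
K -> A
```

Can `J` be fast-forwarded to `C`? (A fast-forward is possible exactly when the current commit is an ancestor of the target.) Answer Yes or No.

Yes

A fast-forward from J to C is possible iff J is an ancestor of C.
Ancestors of C: {A, B, C, D, E, F, I, J, K, M, N}.
J is among them, so fast-forward is possible.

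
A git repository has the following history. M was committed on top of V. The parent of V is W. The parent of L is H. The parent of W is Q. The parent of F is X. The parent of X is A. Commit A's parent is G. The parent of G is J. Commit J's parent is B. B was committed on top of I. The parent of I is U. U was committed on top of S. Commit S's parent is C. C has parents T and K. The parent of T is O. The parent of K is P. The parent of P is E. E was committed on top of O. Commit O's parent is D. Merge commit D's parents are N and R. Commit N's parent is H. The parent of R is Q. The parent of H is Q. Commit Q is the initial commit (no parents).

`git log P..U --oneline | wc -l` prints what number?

5

Reachable from U: {C, D, E, H, K, N, O, P, Q, R, S, T, U}.
Reachable from P: {D, E, H, N, O, P, Q, R}.
In U's history but not P's: {C, K, S, T, U} — 5 commits.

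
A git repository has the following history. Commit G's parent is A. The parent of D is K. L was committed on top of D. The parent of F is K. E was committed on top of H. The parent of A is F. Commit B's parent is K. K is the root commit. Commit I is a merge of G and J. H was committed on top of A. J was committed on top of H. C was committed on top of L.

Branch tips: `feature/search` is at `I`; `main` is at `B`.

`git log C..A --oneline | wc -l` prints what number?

Reachable from A: {A, F, K}.
Reachable from C: {C, D, K, L}.
In A's history but not C's: {A, F} — 2 commits.

2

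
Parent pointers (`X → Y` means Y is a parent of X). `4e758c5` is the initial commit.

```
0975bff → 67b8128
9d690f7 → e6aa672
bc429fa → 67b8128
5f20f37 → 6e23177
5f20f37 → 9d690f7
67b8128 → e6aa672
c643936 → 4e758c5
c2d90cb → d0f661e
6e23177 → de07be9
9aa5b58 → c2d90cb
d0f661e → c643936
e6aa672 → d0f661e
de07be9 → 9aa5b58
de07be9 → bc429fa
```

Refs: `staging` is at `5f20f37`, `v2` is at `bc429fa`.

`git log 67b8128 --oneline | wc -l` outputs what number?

5

Walking parent pointers from 67b8128: reachable set = {4e758c5, 67b8128, c643936, d0f661e, e6aa672}.
That is 5 commits.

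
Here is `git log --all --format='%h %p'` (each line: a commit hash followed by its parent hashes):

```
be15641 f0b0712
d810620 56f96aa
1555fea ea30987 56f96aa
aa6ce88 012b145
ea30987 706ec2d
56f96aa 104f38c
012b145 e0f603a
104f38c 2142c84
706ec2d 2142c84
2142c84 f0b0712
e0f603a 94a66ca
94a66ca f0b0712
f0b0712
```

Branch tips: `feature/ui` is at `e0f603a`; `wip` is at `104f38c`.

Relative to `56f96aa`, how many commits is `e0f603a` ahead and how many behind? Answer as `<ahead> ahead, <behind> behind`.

Reachable from e0f603a: {94a66ca, e0f603a, f0b0712}.
Reachable from 56f96aa: {104f38c, 2142c84, 56f96aa, f0b0712}.
Only in e0f603a's history (ahead): {94a66ca, e0f603a} — 2.
Only in 56f96aa's history (behind): {104f38c, 2142c84, 56f96aa} — 3.

2 ahead, 3 behind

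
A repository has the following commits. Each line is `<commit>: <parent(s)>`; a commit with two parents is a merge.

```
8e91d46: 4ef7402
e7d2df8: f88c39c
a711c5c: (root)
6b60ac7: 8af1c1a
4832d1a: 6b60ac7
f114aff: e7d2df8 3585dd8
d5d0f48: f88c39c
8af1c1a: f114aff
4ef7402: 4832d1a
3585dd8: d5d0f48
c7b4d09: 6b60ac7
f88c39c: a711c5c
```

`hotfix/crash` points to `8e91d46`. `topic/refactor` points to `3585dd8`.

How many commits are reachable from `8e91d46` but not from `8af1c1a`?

Reachable from 8e91d46: {3585dd8, 4832d1a, 4ef7402, 6b60ac7, 8af1c1a, 8e91d46, a711c5c, d5d0f48, e7d2df8, f114aff, f88c39c}.
Reachable from 8af1c1a: {3585dd8, 8af1c1a, a711c5c, d5d0f48, e7d2df8, f114aff, f88c39c}.
In 8e91d46's history but not 8af1c1a's: {4832d1a, 4ef7402, 6b60ac7, 8e91d46} — 4 commits.

4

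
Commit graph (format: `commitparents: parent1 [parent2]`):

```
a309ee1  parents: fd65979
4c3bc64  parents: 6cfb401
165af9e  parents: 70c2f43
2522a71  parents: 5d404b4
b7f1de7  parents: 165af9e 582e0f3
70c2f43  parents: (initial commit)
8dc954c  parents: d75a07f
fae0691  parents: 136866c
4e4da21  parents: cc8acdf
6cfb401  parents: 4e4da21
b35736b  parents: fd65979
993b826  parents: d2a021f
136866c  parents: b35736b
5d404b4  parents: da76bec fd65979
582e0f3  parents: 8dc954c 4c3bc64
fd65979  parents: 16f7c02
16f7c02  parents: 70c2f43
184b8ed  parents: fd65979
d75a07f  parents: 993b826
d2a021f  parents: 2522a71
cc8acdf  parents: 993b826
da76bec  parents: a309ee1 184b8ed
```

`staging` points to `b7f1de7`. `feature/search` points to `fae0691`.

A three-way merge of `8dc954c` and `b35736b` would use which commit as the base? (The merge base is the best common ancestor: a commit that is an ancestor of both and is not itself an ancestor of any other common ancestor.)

fd65979

Ancestors of 8dc954c: {16f7c02, 184b8ed, 2522a71, 5d404b4, 70c2f43, 8dc954c, 993b826, a309ee1, d2a021f, d75a07f, da76bec, fd65979}.
Ancestors of b35736b: {16f7c02, 70c2f43, b35736b, fd65979}.
Common ancestors: {16f7c02, 70c2f43, fd65979}.
Among these, fd65979 is not an ancestor of any other common ancestor — it is the merge base.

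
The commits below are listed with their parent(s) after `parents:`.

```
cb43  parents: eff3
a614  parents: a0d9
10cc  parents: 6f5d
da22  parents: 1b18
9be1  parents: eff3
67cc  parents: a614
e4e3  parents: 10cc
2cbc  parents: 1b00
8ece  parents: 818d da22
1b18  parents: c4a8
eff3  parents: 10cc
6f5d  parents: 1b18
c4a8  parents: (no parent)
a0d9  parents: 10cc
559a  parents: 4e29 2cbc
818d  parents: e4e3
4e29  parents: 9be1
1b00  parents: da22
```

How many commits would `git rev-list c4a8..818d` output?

5

Reachable from 818d: {10cc, 1b18, 6f5d, 818d, c4a8, e4e3}.
Reachable from c4a8: {c4a8}.
In 818d's history but not c4a8's: {10cc, 1b18, 6f5d, 818d, e4e3} — 5 commits.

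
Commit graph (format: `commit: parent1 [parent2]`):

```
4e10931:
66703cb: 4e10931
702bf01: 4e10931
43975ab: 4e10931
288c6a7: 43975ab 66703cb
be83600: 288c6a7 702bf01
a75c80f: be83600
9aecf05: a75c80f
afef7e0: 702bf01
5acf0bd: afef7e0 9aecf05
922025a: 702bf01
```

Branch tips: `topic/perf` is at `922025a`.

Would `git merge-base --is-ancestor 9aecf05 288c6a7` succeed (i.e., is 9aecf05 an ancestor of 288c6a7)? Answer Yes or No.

Ancestors of 288c6a7: {288c6a7, 43975ab, 4e10931, 66703cb}.
9aecf05 is not in that set, so it is not an ancestor of 288c6a7.

No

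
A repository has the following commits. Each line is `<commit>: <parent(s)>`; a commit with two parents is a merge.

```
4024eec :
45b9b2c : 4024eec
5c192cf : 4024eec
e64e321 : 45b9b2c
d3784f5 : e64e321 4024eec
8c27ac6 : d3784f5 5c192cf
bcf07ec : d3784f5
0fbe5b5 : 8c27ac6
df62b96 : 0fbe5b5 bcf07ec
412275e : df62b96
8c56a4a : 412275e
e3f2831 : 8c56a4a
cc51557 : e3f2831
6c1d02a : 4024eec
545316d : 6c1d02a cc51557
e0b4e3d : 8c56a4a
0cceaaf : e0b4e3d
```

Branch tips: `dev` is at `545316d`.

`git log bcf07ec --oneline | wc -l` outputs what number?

5

Walking parent pointers from bcf07ec: reachable set = {4024eec, 45b9b2c, bcf07ec, d3784f5, e64e321}.
That is 5 commits.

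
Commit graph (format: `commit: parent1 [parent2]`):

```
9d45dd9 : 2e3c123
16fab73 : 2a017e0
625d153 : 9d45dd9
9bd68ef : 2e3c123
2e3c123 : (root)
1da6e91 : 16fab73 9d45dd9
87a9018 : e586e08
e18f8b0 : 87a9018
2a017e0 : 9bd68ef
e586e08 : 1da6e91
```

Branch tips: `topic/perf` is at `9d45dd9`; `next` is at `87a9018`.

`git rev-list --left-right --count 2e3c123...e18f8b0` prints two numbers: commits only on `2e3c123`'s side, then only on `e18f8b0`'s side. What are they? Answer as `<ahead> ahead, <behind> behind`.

Reachable from 2e3c123: {2e3c123}.
Reachable from e18f8b0: {16fab73, 1da6e91, 2a017e0, 2e3c123, 87a9018, 9bd68ef, 9d45dd9, e18f8b0, e586e08}.
Only in 2e3c123's history (ahead): {} — 0.
Only in e18f8b0's history (behind): {16fab73, 1da6e91, 2a017e0, 87a9018, 9bd68ef, 9d45dd9, e18f8b0, e586e08} — 8.

0 ahead, 8 behind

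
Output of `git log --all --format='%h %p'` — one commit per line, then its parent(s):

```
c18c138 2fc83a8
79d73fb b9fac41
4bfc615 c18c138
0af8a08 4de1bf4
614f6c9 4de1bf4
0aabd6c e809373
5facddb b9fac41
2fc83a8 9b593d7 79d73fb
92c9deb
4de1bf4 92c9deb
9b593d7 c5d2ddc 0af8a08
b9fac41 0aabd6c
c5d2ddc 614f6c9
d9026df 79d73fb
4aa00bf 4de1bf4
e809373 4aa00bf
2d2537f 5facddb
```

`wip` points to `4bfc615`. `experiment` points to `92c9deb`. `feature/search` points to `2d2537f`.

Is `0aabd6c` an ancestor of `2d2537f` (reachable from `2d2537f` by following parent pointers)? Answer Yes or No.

Yes

Ancestors of 2d2537f (commits reachable by following parents): {0aabd6c, 2d2537f, 4aa00bf, 4de1bf4, 5facddb, 92c9deb, b9fac41, e809373}.
0aabd6c is in that set, so it is an ancestor of 2d2537f.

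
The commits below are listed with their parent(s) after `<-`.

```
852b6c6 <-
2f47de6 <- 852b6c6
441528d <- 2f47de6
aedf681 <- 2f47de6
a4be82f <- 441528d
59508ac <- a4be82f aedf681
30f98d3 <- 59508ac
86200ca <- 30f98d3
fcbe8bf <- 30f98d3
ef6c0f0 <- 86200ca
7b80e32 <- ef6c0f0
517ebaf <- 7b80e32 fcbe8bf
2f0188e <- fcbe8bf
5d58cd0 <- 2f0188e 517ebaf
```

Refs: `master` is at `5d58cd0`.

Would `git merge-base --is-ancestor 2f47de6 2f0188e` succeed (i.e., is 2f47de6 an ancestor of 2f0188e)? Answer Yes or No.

Yes

Ancestors of 2f0188e (commits reachable by following parents): {2f0188e, 2f47de6, 30f98d3, 441528d, 59508ac, 852b6c6, a4be82f, aedf681, fcbe8bf}.
2f47de6 is in that set, so it is an ancestor of 2f0188e.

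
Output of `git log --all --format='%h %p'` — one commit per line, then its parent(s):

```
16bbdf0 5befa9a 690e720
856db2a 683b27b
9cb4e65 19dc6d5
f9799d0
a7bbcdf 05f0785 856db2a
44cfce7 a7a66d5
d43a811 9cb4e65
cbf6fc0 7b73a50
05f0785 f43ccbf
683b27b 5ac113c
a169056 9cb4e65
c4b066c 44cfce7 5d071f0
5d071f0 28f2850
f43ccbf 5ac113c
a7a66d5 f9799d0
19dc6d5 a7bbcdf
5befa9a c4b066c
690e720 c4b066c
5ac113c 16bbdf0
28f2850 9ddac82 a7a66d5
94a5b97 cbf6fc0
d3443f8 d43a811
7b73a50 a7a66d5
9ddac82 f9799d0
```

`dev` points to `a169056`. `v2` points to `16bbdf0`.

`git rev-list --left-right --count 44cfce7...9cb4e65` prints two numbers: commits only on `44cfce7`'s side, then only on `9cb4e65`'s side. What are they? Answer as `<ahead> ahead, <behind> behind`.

0 ahead, 15 behind

Reachable from 44cfce7: {44cfce7, a7a66d5, f9799d0}.
Reachable from 9cb4e65: {05f0785, 16bbdf0, 19dc6d5, 28f2850, 44cfce7, 5ac113c, 5befa9a, 5d071f0, 683b27b, 690e720, 856db2a, 9cb4e65, 9ddac82, a7a66d5, a7bbcdf, c4b066c, f43ccbf, f9799d0}.
Only in 44cfce7's history (ahead): {} — 0.
Only in 9cb4e65's history (behind): {05f0785, 16bbdf0, 19dc6d5, 28f2850, 5ac113c, 5befa9a, 5d071f0, 683b27b, 690e720, 856db2a, 9cb4e65, 9ddac82, a7bbcdf, c4b066c, f43ccbf} — 15.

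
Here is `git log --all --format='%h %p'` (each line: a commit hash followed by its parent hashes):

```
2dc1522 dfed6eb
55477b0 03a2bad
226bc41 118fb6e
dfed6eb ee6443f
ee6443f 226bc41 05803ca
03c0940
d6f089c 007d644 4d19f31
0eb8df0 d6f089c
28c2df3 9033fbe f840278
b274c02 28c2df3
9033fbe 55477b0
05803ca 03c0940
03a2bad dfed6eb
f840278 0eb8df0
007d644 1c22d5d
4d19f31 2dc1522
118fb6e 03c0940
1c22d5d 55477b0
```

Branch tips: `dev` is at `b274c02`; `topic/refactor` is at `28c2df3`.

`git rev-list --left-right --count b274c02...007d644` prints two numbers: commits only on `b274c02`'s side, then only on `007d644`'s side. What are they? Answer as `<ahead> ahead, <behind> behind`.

Reachable from b274c02: {007d644, 03a2bad, 03c0940, 05803ca, 0eb8df0, 118fb6e, 1c22d5d, 226bc41, 28c2df3, 2dc1522, 4d19f31, 55477b0, 9033fbe, b274c02, d6f089c, dfed6eb, ee6443f, f840278}.
Reachable from 007d644: {007d644, 03a2bad, 03c0940, 05803ca, 118fb6e, 1c22d5d, 226bc41, 55477b0, dfed6eb, ee6443f}.
Only in b274c02's history (ahead): {0eb8df0, 28c2df3, 2dc1522, 4d19f31, 9033fbe, b274c02, d6f089c, f840278} — 8.
Only in 007d644's history (behind): {} — 0.

8 ahead, 0 behind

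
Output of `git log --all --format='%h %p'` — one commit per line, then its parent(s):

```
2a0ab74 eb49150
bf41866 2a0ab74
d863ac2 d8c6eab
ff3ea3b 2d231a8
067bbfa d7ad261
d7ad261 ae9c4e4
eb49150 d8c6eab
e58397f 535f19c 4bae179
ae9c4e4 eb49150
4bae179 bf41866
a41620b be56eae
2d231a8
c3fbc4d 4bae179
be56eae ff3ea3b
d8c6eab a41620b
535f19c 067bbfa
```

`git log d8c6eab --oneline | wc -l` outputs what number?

5

Walking parent pointers from d8c6eab: reachable set = {2d231a8, a41620b, be56eae, d8c6eab, ff3ea3b}.
That is 5 commits.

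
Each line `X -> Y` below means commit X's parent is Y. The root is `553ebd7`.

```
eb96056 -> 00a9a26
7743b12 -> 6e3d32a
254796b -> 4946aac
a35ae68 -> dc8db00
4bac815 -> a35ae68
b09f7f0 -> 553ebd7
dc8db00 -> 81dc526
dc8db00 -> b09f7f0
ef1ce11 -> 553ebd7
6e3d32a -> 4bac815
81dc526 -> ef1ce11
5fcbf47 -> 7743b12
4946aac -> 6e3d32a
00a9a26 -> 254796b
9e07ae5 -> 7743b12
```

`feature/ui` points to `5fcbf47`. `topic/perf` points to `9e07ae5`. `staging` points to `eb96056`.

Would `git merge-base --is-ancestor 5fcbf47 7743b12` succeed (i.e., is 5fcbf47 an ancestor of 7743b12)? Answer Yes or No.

No

Ancestors of 7743b12: {4bac815, 553ebd7, 6e3d32a, 7743b12, 81dc526, a35ae68, b09f7f0, dc8db00, ef1ce11}.
5fcbf47 is not in that set, so it is not an ancestor of 7743b12.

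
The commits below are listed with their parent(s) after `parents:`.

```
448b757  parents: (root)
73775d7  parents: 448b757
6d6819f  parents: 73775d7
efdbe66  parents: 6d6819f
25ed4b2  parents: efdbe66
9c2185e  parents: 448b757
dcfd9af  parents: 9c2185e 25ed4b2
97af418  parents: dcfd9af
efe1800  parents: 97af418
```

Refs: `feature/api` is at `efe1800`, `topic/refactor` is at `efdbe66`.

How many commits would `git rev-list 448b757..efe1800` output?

Reachable from efe1800: {25ed4b2, 448b757, 6d6819f, 73775d7, 97af418, 9c2185e, dcfd9af, efdbe66, efe1800}.
Reachable from 448b757: {448b757}.
In efe1800's history but not 448b757's: {25ed4b2, 6d6819f, 73775d7, 97af418, 9c2185e, dcfd9af, efdbe66, efe1800} — 8 commits.

8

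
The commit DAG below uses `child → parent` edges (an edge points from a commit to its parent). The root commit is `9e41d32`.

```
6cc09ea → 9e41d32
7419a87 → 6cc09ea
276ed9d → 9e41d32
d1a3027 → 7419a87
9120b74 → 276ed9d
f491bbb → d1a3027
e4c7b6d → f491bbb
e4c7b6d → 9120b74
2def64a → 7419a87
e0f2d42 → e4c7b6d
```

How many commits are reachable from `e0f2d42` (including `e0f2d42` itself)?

9

Walking parent pointers from e0f2d42: reachable set = {276ed9d, 6cc09ea, 7419a87, 9120b74, 9e41d32, d1a3027, e0f2d42, e4c7b6d, f491bbb}.
That is 9 commits.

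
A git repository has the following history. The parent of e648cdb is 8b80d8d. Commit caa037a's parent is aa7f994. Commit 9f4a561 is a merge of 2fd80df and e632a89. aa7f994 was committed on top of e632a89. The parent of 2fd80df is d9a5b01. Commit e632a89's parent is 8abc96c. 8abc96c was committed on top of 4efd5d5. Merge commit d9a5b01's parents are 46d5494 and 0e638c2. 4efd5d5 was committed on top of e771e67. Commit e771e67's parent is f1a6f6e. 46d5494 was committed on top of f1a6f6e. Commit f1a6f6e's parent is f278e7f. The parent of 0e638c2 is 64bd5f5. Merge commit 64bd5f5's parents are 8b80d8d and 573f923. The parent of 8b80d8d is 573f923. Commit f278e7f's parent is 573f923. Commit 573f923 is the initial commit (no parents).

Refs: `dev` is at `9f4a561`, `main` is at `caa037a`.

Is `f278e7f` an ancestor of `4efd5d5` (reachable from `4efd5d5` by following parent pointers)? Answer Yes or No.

Yes

Ancestors of 4efd5d5 (commits reachable by following parents): {4efd5d5, 573f923, e771e67, f1a6f6e, f278e7f}.
f278e7f is in that set, so it is an ancestor of 4efd5d5.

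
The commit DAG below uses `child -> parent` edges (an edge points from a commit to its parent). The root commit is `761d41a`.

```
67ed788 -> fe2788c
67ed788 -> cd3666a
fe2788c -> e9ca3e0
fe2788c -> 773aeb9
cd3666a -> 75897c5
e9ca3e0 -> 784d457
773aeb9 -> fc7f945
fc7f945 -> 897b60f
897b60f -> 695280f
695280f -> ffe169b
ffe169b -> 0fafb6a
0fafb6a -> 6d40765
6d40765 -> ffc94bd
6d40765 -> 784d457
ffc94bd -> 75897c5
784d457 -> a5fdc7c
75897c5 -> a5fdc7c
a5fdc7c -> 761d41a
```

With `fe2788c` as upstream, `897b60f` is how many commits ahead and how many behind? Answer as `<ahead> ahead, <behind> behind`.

0 ahead, 4 behind

Reachable from 897b60f: {0fafb6a, 695280f, 6d40765, 75897c5, 761d41a, 784d457, 897b60f, a5fdc7c, ffc94bd, ffe169b}.
Reachable from fe2788c: {0fafb6a, 695280f, 6d40765, 75897c5, 761d41a, 773aeb9, 784d457, 897b60f, a5fdc7c, e9ca3e0, fc7f945, fe2788c, ffc94bd, ffe169b}.
Only in 897b60f's history (ahead): {} — 0.
Only in fe2788c's history (behind): {773aeb9, e9ca3e0, fc7f945, fe2788c} — 4.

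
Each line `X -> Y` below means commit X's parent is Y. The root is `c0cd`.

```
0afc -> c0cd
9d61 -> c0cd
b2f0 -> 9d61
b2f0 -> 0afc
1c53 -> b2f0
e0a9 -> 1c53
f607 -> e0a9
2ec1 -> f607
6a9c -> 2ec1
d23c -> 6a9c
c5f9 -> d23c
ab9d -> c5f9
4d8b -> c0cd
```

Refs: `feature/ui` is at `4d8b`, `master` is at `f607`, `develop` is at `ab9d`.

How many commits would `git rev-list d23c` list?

10

Walking parent pointers from d23c: reachable set = {0afc, 1c53, 2ec1, 6a9c, 9d61, b2f0, c0cd, d23c, e0a9, f607}.
That is 10 commits.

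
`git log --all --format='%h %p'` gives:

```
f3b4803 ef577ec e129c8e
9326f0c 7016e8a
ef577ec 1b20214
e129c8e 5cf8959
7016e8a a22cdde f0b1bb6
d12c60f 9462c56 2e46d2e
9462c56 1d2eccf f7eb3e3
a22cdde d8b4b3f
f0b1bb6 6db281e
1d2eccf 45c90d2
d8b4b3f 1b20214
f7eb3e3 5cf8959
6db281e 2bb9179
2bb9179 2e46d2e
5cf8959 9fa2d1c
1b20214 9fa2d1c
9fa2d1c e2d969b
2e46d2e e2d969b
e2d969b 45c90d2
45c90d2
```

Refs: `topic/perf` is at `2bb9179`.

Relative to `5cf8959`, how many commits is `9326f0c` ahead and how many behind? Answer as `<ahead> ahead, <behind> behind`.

Reachable from 9326f0c: {1b20214, 2bb9179, 2e46d2e, 45c90d2, 6db281e, 7016e8a, 9326f0c, 9fa2d1c, a22cdde, d8b4b3f, e2d969b, f0b1bb6}.
Reachable from 5cf8959: {45c90d2, 5cf8959, 9fa2d1c, e2d969b}.
Only in 9326f0c's history (ahead): {1b20214, 2bb9179, 2e46d2e, 6db281e, 7016e8a, 9326f0c, a22cdde, d8b4b3f, f0b1bb6} — 9.
Only in 5cf8959's history (behind): {5cf8959} — 1.

9 ahead, 1 behind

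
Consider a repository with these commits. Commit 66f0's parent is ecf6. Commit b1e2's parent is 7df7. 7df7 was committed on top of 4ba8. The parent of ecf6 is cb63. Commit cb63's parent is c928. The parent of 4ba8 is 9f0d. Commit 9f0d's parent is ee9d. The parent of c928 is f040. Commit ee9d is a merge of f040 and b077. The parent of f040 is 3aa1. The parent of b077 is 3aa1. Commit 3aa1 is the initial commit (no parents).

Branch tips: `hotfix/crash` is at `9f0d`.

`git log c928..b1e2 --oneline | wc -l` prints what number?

6

Reachable from b1e2: {3aa1, 4ba8, 7df7, 9f0d, b077, b1e2, ee9d, f040}.
Reachable from c928: {3aa1, c928, f040}.
In b1e2's history but not c928's: {4ba8, 7df7, 9f0d, b077, b1e2, ee9d} — 6 commits.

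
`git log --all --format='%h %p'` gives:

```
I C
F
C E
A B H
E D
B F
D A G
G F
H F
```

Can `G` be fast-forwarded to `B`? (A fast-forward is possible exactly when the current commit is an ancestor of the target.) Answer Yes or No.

A fast-forward from G to B is possible iff G is an ancestor of B.
Ancestors of B: {B, F}.
G is not among them, so fast-forward is not possible.

No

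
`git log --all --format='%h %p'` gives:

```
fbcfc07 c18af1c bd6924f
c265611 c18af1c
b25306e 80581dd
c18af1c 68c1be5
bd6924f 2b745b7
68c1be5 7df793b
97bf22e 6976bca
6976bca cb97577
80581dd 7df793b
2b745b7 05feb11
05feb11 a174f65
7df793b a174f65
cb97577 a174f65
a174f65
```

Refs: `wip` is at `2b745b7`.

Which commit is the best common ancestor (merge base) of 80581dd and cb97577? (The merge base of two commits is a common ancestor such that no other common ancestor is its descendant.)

a174f65

Ancestors of 80581dd: {7df793b, 80581dd, a174f65}.
Ancestors of cb97577: {a174f65, cb97577}.
Common ancestors: {a174f65}.
The only common ancestor is a174f65, so it is the merge base.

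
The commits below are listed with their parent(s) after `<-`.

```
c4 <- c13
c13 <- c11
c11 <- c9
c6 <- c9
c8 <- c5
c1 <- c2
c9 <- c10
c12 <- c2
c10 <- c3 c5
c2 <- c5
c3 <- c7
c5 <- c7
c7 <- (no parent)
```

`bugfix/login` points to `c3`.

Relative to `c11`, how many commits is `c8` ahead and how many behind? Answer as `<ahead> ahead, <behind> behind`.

1 ahead, 4 behind

Reachable from c8: {c5, c7, c8}.
Reachable from c11: {c10, c11, c3, c5, c7, c9}.
Only in c8's history (ahead): {c8} — 1.
Only in c11's history (behind): {c10, c11, c3, c9} — 4.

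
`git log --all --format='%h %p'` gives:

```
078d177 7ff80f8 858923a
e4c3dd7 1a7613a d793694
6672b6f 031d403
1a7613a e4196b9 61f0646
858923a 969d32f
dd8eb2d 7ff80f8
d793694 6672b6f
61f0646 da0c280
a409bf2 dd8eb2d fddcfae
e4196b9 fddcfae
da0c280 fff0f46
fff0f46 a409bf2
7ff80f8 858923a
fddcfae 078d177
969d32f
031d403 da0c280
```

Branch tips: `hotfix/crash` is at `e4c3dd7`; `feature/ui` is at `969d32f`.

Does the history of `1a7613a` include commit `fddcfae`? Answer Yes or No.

Yes

Ancestors of 1a7613a (commits reachable by following parents): {078d177, 1a7613a, 61f0646, 7ff80f8, 858923a, 969d32f, a409bf2, da0c280, dd8eb2d, e4196b9, fddcfae, fff0f46}.
fddcfae is in that set, so it is an ancestor of 1a7613a.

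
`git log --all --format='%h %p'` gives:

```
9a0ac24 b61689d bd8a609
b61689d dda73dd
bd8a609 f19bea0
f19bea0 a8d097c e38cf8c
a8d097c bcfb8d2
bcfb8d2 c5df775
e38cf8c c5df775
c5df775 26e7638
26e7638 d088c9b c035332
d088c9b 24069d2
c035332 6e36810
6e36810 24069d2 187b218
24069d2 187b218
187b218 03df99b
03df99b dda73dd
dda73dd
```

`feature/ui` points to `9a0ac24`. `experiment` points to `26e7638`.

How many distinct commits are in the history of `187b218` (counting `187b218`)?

3

Walking parent pointers from 187b218: reachable set = {03df99b, 187b218, dda73dd}.
That is 3 commits.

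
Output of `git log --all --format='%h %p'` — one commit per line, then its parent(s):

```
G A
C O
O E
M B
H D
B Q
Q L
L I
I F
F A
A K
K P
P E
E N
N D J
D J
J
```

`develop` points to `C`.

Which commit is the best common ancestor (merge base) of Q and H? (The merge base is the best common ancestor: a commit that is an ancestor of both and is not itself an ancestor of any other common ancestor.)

Ancestors of Q: {A, D, E, F, I, J, K, L, N, P, Q}.
Ancestors of H: {D, H, J}.
Common ancestors: {D, J}.
Among these, D is not an ancestor of any other common ancestor — it is the merge base.

D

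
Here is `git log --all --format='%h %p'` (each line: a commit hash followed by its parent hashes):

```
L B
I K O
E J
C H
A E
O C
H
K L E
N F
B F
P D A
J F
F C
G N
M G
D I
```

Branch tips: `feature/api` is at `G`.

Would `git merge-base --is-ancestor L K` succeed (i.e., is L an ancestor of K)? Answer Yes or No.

Ancestors of K (commits reachable by following parents): {B, C, E, F, H, J, K, L}.
L is in that set, so it is an ancestor of K.

Yes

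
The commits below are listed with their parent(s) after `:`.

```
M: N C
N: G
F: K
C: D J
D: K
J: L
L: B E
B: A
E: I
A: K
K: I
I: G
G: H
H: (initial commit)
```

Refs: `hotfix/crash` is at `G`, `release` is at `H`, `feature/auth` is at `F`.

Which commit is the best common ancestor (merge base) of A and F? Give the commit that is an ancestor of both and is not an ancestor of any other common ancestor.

K

Ancestors of A: {A, G, H, I, K}.
Ancestors of F: {F, G, H, I, K}.
Common ancestors: {G, H, I, K}.
Among these, K is not an ancestor of any other common ancestor — it is the merge base.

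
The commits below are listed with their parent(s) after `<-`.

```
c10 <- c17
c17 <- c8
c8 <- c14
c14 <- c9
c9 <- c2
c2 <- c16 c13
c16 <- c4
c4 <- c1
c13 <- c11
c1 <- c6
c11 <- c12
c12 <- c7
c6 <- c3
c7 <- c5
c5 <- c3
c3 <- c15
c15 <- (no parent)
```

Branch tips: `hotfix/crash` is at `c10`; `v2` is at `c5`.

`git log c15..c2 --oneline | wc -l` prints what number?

11

Reachable from c2: {c1, c11, c12, c13, c15, c16, c2, c3, c4, c5, c6, c7}.
Reachable from c15: {c15}.
In c2's history but not c15's: {c1, c11, c12, c13, c16, c2, c3, c4, c5, c6, c7} — 11 commits.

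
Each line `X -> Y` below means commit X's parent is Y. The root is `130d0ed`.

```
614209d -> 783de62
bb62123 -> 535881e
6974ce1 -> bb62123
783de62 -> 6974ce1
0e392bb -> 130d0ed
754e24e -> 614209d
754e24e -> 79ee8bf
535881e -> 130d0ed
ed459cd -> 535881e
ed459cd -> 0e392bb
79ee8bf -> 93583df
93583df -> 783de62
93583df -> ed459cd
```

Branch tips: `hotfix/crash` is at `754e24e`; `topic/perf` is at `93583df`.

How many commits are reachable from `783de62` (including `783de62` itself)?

5

Walking parent pointers from 783de62: reachable set = {130d0ed, 535881e, 6974ce1, 783de62, bb62123}.
That is 5 commits.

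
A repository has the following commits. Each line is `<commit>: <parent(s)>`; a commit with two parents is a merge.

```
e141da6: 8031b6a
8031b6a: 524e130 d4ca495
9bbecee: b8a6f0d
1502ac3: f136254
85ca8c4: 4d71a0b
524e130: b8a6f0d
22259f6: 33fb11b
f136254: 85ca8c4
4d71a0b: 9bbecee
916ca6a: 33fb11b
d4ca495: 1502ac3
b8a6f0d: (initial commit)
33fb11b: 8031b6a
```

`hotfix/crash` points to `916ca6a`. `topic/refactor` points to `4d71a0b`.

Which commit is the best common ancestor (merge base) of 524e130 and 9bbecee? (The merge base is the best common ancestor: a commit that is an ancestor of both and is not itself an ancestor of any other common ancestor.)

b8a6f0d

Ancestors of 524e130: {524e130, b8a6f0d}.
Ancestors of 9bbecee: {9bbecee, b8a6f0d}.
Common ancestors: {b8a6f0d}.
The only common ancestor is b8a6f0d, so it is the merge base.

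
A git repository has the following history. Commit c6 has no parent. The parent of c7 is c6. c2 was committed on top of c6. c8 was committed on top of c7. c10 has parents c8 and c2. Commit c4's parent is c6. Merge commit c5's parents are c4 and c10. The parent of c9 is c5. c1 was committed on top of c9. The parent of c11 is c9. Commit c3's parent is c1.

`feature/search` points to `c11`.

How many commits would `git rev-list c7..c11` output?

7

Reachable from c11: {c10, c11, c2, c4, c5, c6, c7, c8, c9}.
Reachable from c7: {c6, c7}.
In c11's history but not c7's: {c10, c11, c2, c4, c5, c8, c9} — 7 commits.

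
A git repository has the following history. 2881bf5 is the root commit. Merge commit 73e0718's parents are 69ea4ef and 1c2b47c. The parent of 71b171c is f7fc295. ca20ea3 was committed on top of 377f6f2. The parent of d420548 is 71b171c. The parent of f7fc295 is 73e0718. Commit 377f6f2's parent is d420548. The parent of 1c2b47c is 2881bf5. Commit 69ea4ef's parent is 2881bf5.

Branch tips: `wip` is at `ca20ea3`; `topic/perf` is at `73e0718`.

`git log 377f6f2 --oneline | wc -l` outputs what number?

8

Walking parent pointers from 377f6f2: reachable set = {1c2b47c, 2881bf5, 377f6f2, 69ea4ef, 71b171c, 73e0718, d420548, f7fc295}.
That is 8 commits.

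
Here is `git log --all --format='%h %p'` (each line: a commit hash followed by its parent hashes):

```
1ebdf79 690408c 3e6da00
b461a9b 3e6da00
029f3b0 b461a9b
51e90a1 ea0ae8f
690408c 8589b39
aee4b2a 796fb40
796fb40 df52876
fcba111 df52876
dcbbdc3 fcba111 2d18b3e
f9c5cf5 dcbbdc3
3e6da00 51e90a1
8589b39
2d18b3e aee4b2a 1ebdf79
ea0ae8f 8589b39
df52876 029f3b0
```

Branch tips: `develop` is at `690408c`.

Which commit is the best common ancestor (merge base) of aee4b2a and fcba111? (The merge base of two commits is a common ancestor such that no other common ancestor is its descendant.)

Ancestors of aee4b2a: {029f3b0, 3e6da00, 51e90a1, 796fb40, 8589b39, aee4b2a, b461a9b, df52876, ea0ae8f}.
Ancestors of fcba111: {029f3b0, 3e6da00, 51e90a1, 8589b39, b461a9b, df52876, ea0ae8f, fcba111}.
Common ancestors: {029f3b0, 3e6da00, 51e90a1, 8589b39, b461a9b, df52876, ea0ae8f}.
Among these, df52876 is not an ancestor of any other common ancestor — it is the merge base.

df52876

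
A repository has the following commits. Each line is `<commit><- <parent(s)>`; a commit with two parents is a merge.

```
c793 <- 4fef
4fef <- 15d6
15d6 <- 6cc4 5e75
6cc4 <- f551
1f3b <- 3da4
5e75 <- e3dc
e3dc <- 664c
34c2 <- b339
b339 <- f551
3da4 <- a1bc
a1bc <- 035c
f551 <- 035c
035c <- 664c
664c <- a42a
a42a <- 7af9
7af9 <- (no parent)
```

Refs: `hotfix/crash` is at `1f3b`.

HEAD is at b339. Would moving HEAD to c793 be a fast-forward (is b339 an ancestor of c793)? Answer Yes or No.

A fast-forward from b339 to c793 is possible iff b339 is an ancestor of c793.
Ancestors of c793: {035c, 15d6, 4fef, 5e75, 664c, 6cc4, 7af9, a42a, c793, e3dc, f551}.
b339 is not among them, so fast-forward is not possible.

No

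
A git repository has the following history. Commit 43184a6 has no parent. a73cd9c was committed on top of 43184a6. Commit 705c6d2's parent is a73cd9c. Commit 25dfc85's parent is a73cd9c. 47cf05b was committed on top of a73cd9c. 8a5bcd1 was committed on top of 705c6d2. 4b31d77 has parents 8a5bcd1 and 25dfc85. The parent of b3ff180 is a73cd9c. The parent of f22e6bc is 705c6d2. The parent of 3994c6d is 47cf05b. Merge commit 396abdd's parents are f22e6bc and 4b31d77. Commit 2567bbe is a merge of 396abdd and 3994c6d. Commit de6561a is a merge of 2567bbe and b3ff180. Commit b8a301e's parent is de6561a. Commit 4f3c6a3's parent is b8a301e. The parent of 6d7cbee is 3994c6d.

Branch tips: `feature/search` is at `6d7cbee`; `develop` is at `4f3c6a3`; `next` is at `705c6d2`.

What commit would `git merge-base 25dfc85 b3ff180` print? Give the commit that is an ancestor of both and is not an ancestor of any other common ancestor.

Ancestors of 25dfc85: {25dfc85, 43184a6, a73cd9c}.
Ancestors of b3ff180: {43184a6, a73cd9c, b3ff180}.
Common ancestors: {43184a6, a73cd9c}.
Among these, a73cd9c is not an ancestor of any other common ancestor — it is the merge base.

a73cd9c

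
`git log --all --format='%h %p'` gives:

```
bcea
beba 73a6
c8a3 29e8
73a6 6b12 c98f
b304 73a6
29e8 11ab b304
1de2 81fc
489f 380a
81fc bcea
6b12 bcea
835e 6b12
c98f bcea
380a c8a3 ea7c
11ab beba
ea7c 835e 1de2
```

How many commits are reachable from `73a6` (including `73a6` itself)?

4

Walking parent pointers from 73a6: reachable set = {6b12, 73a6, bcea, c98f}.
That is 4 commits.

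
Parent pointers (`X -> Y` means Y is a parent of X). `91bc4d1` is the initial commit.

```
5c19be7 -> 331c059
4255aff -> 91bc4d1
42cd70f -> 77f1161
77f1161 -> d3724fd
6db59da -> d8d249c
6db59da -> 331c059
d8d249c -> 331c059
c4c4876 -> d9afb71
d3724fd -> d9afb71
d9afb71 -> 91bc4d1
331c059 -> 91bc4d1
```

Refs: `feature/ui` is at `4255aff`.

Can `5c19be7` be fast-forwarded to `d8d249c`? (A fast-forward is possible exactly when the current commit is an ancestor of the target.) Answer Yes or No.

No

A fast-forward from 5c19be7 to d8d249c is possible iff 5c19be7 is an ancestor of d8d249c.
Ancestors of d8d249c: {331c059, 91bc4d1, d8d249c}.
5c19be7 is not among them, so fast-forward is not possible.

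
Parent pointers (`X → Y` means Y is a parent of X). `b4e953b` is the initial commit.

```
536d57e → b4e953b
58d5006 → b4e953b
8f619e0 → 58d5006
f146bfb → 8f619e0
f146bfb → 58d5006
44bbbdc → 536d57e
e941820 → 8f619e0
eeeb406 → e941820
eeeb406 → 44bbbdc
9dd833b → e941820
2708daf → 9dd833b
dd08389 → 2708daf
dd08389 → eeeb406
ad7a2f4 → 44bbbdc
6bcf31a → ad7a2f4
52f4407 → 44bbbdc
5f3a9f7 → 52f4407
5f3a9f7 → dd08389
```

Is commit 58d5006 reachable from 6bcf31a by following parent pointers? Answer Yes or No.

No

Ancestors of 6bcf31a: {44bbbdc, 536d57e, 6bcf31a, ad7a2f4, b4e953b}.
58d5006 is not in that set, so it is not an ancestor of 6bcf31a.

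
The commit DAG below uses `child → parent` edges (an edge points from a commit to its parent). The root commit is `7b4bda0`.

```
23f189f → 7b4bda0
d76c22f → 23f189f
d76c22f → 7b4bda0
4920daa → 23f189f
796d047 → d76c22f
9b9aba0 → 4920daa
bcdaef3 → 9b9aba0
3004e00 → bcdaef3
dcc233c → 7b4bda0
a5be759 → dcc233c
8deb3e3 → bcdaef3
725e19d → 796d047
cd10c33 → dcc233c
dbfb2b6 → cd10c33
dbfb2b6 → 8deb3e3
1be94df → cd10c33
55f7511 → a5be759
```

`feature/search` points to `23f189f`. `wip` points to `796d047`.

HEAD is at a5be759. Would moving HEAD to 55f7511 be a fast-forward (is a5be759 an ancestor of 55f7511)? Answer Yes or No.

Yes

A fast-forward from a5be759 to 55f7511 is possible iff a5be759 is an ancestor of 55f7511.
Ancestors of 55f7511: {55f7511, 7b4bda0, a5be759, dcc233c}.
a5be759 is among them, so fast-forward is possible.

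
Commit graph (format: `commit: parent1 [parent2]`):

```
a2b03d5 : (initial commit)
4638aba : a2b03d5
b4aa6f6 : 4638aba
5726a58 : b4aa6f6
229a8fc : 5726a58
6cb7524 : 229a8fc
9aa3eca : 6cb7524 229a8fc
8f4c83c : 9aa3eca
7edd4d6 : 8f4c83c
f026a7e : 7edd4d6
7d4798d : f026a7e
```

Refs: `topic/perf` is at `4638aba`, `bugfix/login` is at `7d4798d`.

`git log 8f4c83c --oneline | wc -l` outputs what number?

8

Walking parent pointers from 8f4c83c: reachable set = {229a8fc, 4638aba, 5726a58, 6cb7524, 8f4c83c, 9aa3eca, a2b03d5, b4aa6f6}.
That is 8 commits.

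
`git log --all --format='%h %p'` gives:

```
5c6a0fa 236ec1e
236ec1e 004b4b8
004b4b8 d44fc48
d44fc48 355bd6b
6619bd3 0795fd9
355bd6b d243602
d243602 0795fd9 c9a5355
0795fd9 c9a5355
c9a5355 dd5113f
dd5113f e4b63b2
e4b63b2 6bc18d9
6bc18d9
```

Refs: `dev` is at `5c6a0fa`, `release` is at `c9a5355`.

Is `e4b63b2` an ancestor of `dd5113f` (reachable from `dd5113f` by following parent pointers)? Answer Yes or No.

Yes

Ancestors of dd5113f (commits reachable by following parents): {6bc18d9, dd5113f, e4b63b2}.
e4b63b2 is in that set, so it is an ancestor of dd5113f.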